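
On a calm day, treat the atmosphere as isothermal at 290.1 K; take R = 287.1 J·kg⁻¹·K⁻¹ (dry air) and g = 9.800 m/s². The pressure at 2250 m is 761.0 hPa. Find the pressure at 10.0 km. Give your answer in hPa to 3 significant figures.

P ≈ 306 hPa

Scale height: H = RT/g = 287.1 × 290.1 / 9.800 = 8498.7 m.
Between two levels, P₂ = P₁ exp(−Δz/H) with Δz = z₂ − z₁.
Δz = 10000 − 2250.0 = 7750.0 m; Δz/H = 7750.0/8498.7 = 0.91190.
P₂ = 761.0 × exp(−0.91190) = 761.0 × 0.40176 = 305.74 hPa.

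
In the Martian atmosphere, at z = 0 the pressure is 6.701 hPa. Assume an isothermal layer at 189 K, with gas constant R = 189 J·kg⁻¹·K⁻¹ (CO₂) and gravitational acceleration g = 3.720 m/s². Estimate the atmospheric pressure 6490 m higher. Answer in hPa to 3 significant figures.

P ≈ 3.41 hPa

Scale height: H = RT/g = 189 × 189 / 3.720 = 9602.4 m.
Barometric formula: P = P₀ exp(−z/H).
z/H = 6490.0/9602.4 = 0.67587; exp(−0.67587) = 0.50871.
P = 6.701 × 0.50871 = 3.4089 hPa.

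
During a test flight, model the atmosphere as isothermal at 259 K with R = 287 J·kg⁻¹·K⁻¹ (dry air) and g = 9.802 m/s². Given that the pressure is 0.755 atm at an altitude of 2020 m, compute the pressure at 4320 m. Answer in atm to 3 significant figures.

Scale height: H = RT/g = 287 × 259 / 9.802 = 7583.5 m.
Between two levels, P₂ = P₁ exp(−Δz/H) with Δz = z₂ − z₁.
Δz = 4320.0 − 2020.0 = 2300.0 m; Δz/H = 2300.0/7583.5 = 0.30329.
P₂ = 0.755 × exp(−0.30329) = 0.755 × 0.73838 = 0.55748 atm.

P ≈ 0.557 atm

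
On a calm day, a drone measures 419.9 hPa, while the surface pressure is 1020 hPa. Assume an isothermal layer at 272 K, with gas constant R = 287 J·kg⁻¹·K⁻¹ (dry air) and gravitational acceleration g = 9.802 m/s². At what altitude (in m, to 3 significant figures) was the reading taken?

z ≈ 7070 m

Scale height: H = RT/g = 287 × 272 / 9.802 = 7964.1 m.
Invert the barometric formula: z = H ln(P₀/P).
P₀/P = 1020/419.9 = 2.4291; ln(2.4291) = 0.88752.
z = 7964.1 × 0.88752 = 7068.3 m.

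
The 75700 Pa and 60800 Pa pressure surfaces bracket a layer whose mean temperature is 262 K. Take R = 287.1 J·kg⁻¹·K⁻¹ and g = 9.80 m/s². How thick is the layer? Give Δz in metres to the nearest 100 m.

Hypsometric equation: Δz = (R T̄/g) ln(P₁/P₂).
R T̄/g = 287.1 × 262 / 9.80 = 7675.5 m.
ln(75700/60800) = ln(1.2451) = 0.21922.
Δz = 7675.5 × 0.21922 = 1682.6 m.

Δz ≈ 1700 m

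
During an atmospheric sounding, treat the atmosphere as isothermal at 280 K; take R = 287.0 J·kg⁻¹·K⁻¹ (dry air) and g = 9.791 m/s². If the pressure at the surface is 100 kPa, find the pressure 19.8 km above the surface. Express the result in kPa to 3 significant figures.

Scale height: H = RT/g = 287.0 × 280 / 9.791 = 8207.5 m.
Barometric formula: P = P₀ exp(−z/H).
z/H = 19800/8207.5 = 2.4124; exp(−2.4124) = 0.089600.
P = 100 × 0.089600 = 8.9600 kPa.

P ≈ 8.96 kPa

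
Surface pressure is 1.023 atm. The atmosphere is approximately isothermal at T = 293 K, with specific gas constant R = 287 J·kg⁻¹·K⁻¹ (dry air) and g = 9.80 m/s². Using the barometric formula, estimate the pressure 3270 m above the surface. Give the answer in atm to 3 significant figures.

Scale height: H = RT/g = 287 × 293 / 9.80 = 8580.7 m.
Barometric formula: P = P₀ exp(−z/H).
z/H = 3270.0/8580.7 = 0.38109; exp(−0.38109) = 0.68312.
P = 1.023 × 0.68312 = 0.69883 atm.

P ≈ 0.699 atm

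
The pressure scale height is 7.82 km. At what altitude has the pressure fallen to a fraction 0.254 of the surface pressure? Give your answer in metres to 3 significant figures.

z ≈ 10700 m

Set P/P₀ = exp(−z/H) = 0.254, so z = −H ln(0.254).
−ln(0.254) = 1.3704; z = 7820.0 × 1.3704 = 10717 m.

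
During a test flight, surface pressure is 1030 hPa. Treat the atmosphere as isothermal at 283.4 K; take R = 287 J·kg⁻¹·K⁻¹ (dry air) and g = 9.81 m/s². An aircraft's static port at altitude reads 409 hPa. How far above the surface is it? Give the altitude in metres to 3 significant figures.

Scale height: H = RT/g = 287 × 283.4 / 9.81 = 8291.1 m.
Invert the barometric formula: z = H ln(P₀/P).
P₀/P = 1030/409 = 2.5183; ln(2.5183) = 0.92358.
z = 8291.1 × 0.92358 = 7657.5 m.

z ≈ 7660 m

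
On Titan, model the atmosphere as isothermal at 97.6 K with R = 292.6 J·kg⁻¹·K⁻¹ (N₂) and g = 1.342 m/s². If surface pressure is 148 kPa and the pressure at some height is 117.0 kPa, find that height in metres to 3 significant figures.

z ≈ 5000 m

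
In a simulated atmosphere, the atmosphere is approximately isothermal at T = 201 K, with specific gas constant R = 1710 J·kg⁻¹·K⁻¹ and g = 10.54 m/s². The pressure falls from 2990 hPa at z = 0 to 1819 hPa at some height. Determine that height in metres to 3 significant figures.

z ≈ 16200 m

Scale height: H = RT/g = 1710 × 201 / 10.54 = 32610 m.
Invert the barometric formula: z = H ln(P₀/P).
P₀/P = 2990/1819 = 1.6438; ln(1.6438) = 0.49701.
z = 32610 × 0.49701 = 16207 m.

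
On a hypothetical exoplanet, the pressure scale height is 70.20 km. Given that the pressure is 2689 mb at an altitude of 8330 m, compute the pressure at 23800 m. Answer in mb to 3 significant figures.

Between two levels, P₂ = P₁ exp(−Δz/H) with Δz = z₂ − z₁.
Δz = 23800 − 8330.0 = 15470 m; Δz/H = 15470/70200 = 0.22037.
P₂ = 2689 × exp(−0.22037) = 2689 × 0.80222 = 2157.2 mb.

P ≈ 2160 mb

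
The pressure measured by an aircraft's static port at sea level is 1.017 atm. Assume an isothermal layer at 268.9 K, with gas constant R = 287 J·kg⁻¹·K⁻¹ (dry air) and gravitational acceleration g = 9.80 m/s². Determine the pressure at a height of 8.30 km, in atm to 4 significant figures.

P ≈ 0.3545 atm

Scale height: H = RT/g = 287 × 268.9 / 9.80 = 7874.9 m.
Barometric formula: P = P₀ exp(−z/H).
z/H = 8300.0/7874.9 = 1.0540; exp(−1.0540) = 0.34854.
P = 1.017 × 0.34854 = 0.35447 atm.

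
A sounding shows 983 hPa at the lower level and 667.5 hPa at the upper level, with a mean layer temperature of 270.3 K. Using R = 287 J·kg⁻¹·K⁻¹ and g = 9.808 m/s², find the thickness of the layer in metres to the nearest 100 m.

Hypsometric equation: Δz = (R T̄/g) ln(P₁/P₂).
R T̄/g = 287 × 270.3 / 9.808 = 7909.5 m.
ln(983/667.5) = ln(1.4727) = 0.38710.
Δz = 7909.5 × 0.38710 = 3061.8 m.

Δz ≈ 3100 m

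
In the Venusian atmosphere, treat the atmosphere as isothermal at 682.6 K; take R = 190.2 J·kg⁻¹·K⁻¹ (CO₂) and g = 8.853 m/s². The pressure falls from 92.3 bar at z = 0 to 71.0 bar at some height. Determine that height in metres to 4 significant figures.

z ≈ 3848 m

Scale height: H = RT/g = 190.2 × 682.6 / 8.853 = 14665 m.
Invert the barometric formula: z = H ln(P₀/P).
P₀/P = 92.3/71.0 = 1.3000; ln(1.3000) = 0.26236.
z = 14665 × 0.26236 = 3847.5 m.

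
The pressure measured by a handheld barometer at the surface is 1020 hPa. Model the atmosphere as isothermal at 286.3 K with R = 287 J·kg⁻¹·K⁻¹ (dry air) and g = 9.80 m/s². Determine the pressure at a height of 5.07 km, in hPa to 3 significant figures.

P ≈ 557 hPa

Scale height: H = RT/g = 287 × 286.3 / 9.80 = 8384.5 m.
Barometric formula: P = P₀ exp(−z/H).
z/H = 5070.0/8384.5 = 0.60469; exp(−0.60469) = 0.54624.
P = 1020 × 0.54624 = 557.16 hPa.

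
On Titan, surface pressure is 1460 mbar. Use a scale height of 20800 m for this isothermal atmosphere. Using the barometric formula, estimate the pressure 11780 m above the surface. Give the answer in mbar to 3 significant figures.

Barometric formula: P = P₀ exp(−z/H).
z/H = 11780/20800 = 0.56635; exp(−0.56635) = 0.56759.
P = 1460 × 0.56759 = 828.68 mbar.

P ≈ 829 mbar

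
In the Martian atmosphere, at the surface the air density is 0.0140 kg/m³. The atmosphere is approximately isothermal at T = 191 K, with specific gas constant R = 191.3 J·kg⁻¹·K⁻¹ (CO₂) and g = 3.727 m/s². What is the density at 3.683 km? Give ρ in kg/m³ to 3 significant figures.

ρ ≈ 0.00962 kg/m³

Scale height: H = RT/g = 191.3 × 191 / 3.727 = 9803.7 m.
In an isothermal atmosphere, density decays like pressure: ρ = ρ₀ exp(−z/H).
z/H = 3683.0/9803.7 = 0.37567; exp(−0.37567) = 0.68683.
ρ = 0.0140 × 0.68683 = 0.0096156 kg/m³.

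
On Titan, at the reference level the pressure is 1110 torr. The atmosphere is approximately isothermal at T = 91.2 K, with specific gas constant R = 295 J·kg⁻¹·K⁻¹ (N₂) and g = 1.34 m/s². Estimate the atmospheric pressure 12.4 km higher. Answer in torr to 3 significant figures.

Scale height: H = RT/g = 295 × 91.2 / 1.34 = 20078 m.
Barometric formula: P = P₀ exp(−z/H).
z/H = 12400/20078 = 0.61759; exp(−0.61759) = 0.53924.
P = 1110 × 0.53924 = 598.56 torr.

P ≈ 599 torr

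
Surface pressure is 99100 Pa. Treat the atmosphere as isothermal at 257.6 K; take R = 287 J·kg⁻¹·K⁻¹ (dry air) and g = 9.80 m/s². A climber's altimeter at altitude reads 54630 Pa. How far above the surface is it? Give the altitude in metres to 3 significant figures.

z ≈ 4490 m

Scale height: H = RT/g = 287 × 257.6 / 9.80 = 7544.0 m.
Invert the barometric formula: z = H ln(P₀/P).
P₀/P = 99100/54630 = 1.8140; ln(1.8140) = 0.59553.
z = 7544.0 × 0.59553 = 4492.7 m.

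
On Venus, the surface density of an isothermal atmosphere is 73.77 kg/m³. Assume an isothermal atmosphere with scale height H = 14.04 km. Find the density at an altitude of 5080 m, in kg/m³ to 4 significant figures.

In an isothermal atmosphere, density decays like pressure: ρ = ρ₀ exp(−z/H).
z/H = 5080.0/14040 = 0.36182; exp(−0.36182) = 0.69641.
ρ = 73.77 × 0.69641 = 51.374 kg/m³.

ρ ≈ 51.37 kg/m³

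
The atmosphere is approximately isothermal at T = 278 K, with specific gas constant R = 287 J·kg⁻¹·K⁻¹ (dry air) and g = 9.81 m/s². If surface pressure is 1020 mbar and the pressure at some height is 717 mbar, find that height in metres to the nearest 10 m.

z ≈ 2870 m

Scale height: H = RT/g = 287 × 278 / 9.81 = 8133.1 m.
Invert the barometric formula: z = H ln(P₀/P).
P₀/P = 1020/717 = 1.4226; ln(1.4226) = 0.35249.
z = 8133.1 × 0.35249 = 2866.8 m.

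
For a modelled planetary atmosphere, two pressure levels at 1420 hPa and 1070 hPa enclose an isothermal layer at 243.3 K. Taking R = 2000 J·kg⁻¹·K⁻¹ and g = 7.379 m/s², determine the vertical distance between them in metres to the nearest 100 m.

Hypsometric equation: Δz = (R T̄/g) ln(P₁/P₂).
R T̄/g = 2000 × 243.3 / 7.379 = 65944 m.
ln(1420/1070) = ln(1.3271) = 0.28300.
Δz = 65944 × 0.28300 = 18662 m.

Δz ≈ 18700 m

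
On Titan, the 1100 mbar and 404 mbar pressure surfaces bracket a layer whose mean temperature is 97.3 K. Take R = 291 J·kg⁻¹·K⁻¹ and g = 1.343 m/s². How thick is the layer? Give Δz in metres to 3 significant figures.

Hypsometric equation: Δz = (R T̄/g) ln(P₁/P₂).
R T̄/g = 291 × 97.3 / 1.343 = 21083 m.
ln(1100/404) = ln(2.7228) = 1.0017.
Δz = 21083 × 1.0017 = 21119 m.

Δz ≈ 21100 m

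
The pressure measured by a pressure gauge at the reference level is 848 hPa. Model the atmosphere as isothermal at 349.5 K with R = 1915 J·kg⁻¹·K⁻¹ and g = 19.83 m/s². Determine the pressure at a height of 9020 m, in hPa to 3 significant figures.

Scale height: H = RT/g = 1915 × 349.5 / 19.83 = 33752 m.
Barometric formula: P = P₀ exp(−z/H).
z/H = 9020.0/33752 = 0.26724; exp(−0.26724) = 0.76549.
P = 848 × 0.76549 = 649.14 hPa.

P ≈ 649 hPa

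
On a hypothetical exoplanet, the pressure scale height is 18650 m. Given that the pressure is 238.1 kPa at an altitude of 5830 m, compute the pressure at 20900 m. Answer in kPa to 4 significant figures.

Between two levels, P₂ = P₁ exp(−Δz/H) with Δz = z₂ − z₁.
Δz = 20900 − 5830.0 = 15070 m; Δz/H = 15070/18650 = 0.80804.
P₂ = 238.1 × exp(−0.80804) = 238.1 × 0.44573 = 106.13 kPa.

P ≈ 106.1 kPa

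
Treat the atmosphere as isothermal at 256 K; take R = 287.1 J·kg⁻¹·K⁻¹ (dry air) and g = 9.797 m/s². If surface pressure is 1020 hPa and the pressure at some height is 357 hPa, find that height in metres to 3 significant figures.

z ≈ 7880 m

Scale height: H = RT/g = 287.1 × 256 / 9.797 = 7502.1 m.
Invert the barometric formula: z = H ln(P₀/P).
P₀/P = 1020/357 = 2.8571; ln(2.8571) = 1.0498.
z = 7502.1 × 1.0498 = 7875.7 m.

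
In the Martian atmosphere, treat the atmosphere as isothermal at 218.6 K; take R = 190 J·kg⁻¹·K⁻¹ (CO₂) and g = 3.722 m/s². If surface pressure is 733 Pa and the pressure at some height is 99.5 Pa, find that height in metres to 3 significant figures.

Scale height: H = RT/g = 190 × 218.6 / 3.722 = 11159 m.
Invert the barometric formula: z = H ln(P₀/P).
P₀/P = 733/99.5 = 7.3668; ln(7.3668) = 1.9970.
z = 11159 × 1.9970 = 22285 m.

z ≈ 22300 m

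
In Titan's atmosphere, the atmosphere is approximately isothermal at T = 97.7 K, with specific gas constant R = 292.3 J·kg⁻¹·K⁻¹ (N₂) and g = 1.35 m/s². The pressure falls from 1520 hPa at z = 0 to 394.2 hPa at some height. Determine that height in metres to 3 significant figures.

z ≈ 28500 m

Scale height: H = RT/g = 292.3 × 97.7 / 1.35 = 21154 m.
Invert the barometric formula: z = H ln(P₀/P).
P₀/P = 1520/394.2 = 3.8559; ln(3.8559) = 1.3496.
z = 21154 × 1.3496 = 28549 m.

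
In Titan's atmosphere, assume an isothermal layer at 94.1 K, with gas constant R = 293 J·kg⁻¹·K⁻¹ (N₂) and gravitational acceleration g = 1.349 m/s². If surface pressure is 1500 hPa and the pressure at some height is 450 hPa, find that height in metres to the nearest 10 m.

Scale height: H = RT/g = 293 × 94.1 / 1.349 = 20438 m.
Invert the barometric formula: z = H ln(P₀/P).
P₀/P = 1500/450 = 3.3333; ln(3.3333) = 1.2040.
z = 20438 × 1.2040 = 24607 m.

z ≈ 24610 m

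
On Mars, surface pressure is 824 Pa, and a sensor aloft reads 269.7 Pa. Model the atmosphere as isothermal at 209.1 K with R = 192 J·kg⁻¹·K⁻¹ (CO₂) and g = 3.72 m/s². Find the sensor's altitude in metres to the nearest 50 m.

z ≈ 12050 m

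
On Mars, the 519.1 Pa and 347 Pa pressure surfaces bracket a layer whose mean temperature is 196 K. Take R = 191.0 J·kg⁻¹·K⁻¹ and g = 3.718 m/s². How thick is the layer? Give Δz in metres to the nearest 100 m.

Δz ≈ 4100 m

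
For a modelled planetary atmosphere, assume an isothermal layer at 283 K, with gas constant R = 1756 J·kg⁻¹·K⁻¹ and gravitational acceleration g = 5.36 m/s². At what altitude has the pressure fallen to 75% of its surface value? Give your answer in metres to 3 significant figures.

z ≈ 26700 m

Scale height: H = RT/g = 1756 × 283 / 5.36 = 92714 m.
Set P/P₀ = exp(−z/H) = 0.75, so z = −H ln(0.75).
−ln(0.75) = 0.28768; z = 92714 × 0.28768 = 26672 m.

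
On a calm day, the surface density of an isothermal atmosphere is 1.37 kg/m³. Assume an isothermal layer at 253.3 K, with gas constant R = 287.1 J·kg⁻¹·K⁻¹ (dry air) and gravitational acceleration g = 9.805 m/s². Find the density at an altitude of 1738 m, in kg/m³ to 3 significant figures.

Scale height: H = RT/g = 287.1 × 253.3 / 9.805 = 7416.9 m.
In an isothermal atmosphere, density decays like pressure: ρ = ρ₀ exp(−z/H).
z/H = 1738.0/7416.9 = 0.23433; exp(−0.23433) = 0.79110.
ρ = 1.37 × 0.79110 = 1.0838 kg/m³.

ρ ≈ 1.08 kg/m³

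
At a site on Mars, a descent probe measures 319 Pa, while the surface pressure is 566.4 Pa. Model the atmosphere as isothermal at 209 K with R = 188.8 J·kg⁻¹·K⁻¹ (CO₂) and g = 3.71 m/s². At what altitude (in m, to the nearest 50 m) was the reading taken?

Scale height: H = RT/g = 188.8 × 209 / 3.71 = 10636 m.
Invert the barometric formula: z = H ln(P₀/P).
P₀/P = 566.4/319 = 1.7755; ln(1.7755) = 0.57408.
z = 10636 × 0.57408 = 6105.9 m.

z ≈ 6100 m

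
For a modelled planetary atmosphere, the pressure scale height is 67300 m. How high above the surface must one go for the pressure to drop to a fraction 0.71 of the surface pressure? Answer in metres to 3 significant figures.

Set P/P₀ = exp(−z/H) = 0.71, so z = −H ln(0.71).
−ln(0.71) = 0.34249; z = 67300 × 0.34249 = 23050 m.

z ≈ 23000 m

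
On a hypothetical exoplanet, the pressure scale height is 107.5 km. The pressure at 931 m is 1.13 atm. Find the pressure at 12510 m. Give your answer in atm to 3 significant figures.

P ≈ 1.01 atm

Between two levels, P₂ = P₁ exp(−Δz/H) with Δz = z₂ − z₁.
Δz = 12510 − 931.00 = 11579 m; Δz/H = 11579/107500 = 0.10771.
P₂ = 1.13 × exp(−0.10771) = 1.13 × 0.89789 = 1.0146 atm.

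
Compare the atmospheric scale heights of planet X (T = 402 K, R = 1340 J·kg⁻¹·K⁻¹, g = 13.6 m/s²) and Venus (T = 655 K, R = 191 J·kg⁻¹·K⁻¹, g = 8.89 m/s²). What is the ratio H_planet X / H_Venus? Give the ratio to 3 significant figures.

H_planet X/H_Venus ≈ 2.81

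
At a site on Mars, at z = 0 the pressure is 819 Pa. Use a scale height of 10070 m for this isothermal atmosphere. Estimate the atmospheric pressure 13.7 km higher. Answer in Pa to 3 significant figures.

Barometric formula: P = P₀ exp(−z/H).
z/H = 13700/10070 = 1.3605; exp(−1.3605) = 0.25653.
P = 819 × 0.25653 = 210.10 Pa.

P ≈ 210 Pa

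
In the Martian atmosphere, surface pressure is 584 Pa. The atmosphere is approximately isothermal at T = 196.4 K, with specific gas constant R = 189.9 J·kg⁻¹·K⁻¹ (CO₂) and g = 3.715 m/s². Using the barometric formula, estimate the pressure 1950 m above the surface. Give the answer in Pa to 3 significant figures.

Scale height: H = RT/g = 189.9 × 196.4 / 3.715 = 10039 m.
Barometric formula: P = P₀ exp(−z/H).
z/H = 1950.0/10039 = 0.19424; exp(−0.19424) = 0.82346.
P = 584 × 0.82346 = 480.90 Pa.

P ≈ 481 Pa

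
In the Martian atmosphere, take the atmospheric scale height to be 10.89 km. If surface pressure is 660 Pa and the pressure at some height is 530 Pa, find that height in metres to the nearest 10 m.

Invert the barometric formula: z = H ln(P₀/P).
P₀/P = 660/530 = 1.2453; ln(1.2453) = 0.21938.
z = 10890 × 0.21938 = 2389.0 m.

z ≈ 2390 m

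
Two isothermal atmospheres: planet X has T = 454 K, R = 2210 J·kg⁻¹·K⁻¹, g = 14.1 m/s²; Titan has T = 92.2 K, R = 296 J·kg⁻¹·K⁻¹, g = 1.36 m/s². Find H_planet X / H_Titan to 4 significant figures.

H = RT/g for each body.
H_planet X = 2210 × 454 / 14.1 = 71159 m.
H_Titan = 296 × 92.2 / 1.36 = 20067 m.
H_planet X/H_Titan = 71159/20067 = 3.5461.

H_planet X/H_Titan ≈ 3.546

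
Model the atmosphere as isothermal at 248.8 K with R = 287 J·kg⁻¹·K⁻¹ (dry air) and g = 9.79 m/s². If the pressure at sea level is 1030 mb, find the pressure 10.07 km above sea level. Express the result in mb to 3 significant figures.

Scale height: H = RT/g = 287 × 248.8 / 9.79 = 7293.7 m.
Barometric formula: P = P₀ exp(−z/H).
z/H = 10070/7293.7 = 1.3806; exp(−1.3806) = 0.25143.
P = 1030 × 0.25143 = 258.97 mb.

P ≈ 259 mb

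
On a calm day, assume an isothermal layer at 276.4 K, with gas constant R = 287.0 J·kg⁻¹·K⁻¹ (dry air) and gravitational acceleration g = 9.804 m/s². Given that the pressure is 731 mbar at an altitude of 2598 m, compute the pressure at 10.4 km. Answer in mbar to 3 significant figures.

Scale height: H = RT/g = 287.0 × 276.4 / 9.804 = 8091.3 m.
Between two levels, P₂ = P₁ exp(−Δz/H) with Δz = z₂ − z₁.
Δz = 10400 − 2598.0 = 7802.0 m; Δz/H = 7802.0/8091.3 = 0.96425.
P₂ = 731 × exp(−0.96425) = 731 × 0.38127 = 278.71 mbar.

P ≈ 279 mbar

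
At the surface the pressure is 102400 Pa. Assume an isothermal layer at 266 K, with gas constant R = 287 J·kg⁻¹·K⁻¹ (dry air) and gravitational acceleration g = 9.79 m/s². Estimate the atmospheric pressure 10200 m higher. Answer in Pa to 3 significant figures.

Scale height: H = RT/g = 287 × 266 / 9.79 = 7798.0 m.
Barometric formula: P = P₀ exp(−z/H).
z/H = 10200/7798.0 = 1.3080; exp(−1.3080) = 0.27036.
P = 102400 × 0.27036 = 27685 Pa.

P ≈ 27700 Pa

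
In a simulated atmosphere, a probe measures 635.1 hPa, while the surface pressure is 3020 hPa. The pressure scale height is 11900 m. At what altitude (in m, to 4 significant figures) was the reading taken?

Invert the barometric formula: z = H ln(P₀/P).
P₀/P = 3020/635.1 = 4.7552; ln(4.7552) = 1.5592.
z = 11900 × 1.5592 = 18554 m.

z ≈ 18550 m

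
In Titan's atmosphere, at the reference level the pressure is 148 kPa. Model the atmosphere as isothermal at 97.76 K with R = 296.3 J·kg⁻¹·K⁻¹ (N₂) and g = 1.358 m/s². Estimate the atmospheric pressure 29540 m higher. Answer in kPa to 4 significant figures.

P ≈ 37.05 kPa

Scale height: H = RT/g = 296.3 × 97.76 / 1.358 = 21330 m.
Barometric formula: P = P₀ exp(−z/H).
z/H = 29540/21330 = 1.3849; exp(−1.3849) = 0.25035.
P = 148 × 0.25035 = 37.052 kPa.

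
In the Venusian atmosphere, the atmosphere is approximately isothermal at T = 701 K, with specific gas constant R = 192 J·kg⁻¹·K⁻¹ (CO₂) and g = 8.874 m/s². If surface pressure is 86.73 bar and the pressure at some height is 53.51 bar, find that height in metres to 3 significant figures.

Scale height: H = RT/g = 192 × 701 / 8.874 = 15167 m.
Invert the barometric formula: z = H ln(P₀/P).
P₀/P = 86.73/53.51 = 1.6208; ln(1.6208) = 0.48292.
z = 15167 × 0.48292 = 7324.4 m.

z ≈ 7320 m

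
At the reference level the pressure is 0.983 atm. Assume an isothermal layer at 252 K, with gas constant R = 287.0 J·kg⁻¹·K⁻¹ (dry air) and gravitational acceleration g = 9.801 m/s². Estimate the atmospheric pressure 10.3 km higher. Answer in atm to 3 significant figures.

P ≈ 0.243 atm

Scale height: H = RT/g = 287.0 × 252 / 9.801 = 7379.2 m.
Barometric formula: P = P₀ exp(−z/H).
z/H = 10300/7379.2 = 1.3958; exp(−1.3958) = 0.24763.
P = 0.983 × 0.24763 = 0.24342 atm.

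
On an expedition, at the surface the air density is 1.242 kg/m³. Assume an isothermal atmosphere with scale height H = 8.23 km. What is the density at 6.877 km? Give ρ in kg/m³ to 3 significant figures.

In an isothermal atmosphere, density decays like pressure: ρ = ρ₀ exp(−z/H).
z/H = 6877.0/8230.0 = 0.83560; exp(−0.83560) = 0.43361.
ρ = 1.242 × 0.43361 = 0.53854 kg/m³.

ρ ≈ 0.539 kg/m³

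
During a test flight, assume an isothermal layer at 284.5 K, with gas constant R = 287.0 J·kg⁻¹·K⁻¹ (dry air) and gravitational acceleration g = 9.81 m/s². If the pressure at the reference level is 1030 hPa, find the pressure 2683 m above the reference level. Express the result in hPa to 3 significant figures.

Scale height: H = RT/g = 287.0 × 284.5 / 9.81 = 8323.3 m.
Barometric formula: P = P₀ exp(−z/H).
z/H = 2683.0/8323.3 = 0.32235; exp(−0.32235) = 0.72444.
P = 1030 × 0.72444 = 746.17 hPa.

P ≈ 746 hPa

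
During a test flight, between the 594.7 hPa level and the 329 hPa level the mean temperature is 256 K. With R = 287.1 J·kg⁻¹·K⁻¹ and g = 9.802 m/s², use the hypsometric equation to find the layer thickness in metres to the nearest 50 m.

Hypsometric equation: Δz = (R T̄/g) ln(P₁/P₂).
R T̄/g = 287.1 × 256 / 9.802 = 7498.2 m.
ln(594.7/329) = ln(1.8076) = 0.59200.
Δz = 7498.2 × 0.59200 = 4438.9 m.

Δz ≈ 4450 m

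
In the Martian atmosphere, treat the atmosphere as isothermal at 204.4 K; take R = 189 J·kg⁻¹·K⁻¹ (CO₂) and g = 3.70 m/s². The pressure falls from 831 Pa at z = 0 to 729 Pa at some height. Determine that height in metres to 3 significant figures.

z ≈ 1370 m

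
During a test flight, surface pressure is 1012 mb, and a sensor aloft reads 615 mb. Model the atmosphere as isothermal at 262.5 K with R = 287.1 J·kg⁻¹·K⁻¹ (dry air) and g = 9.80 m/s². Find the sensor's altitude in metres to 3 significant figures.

Scale height: H = RT/g = 287.1 × 262.5 / 9.80 = 7690.2 m.
Invert the barometric formula: z = H ln(P₀/P).
P₀/P = 1012/615 = 1.6455; ln(1.6455) = 0.49804.
z = 7690.2 × 0.49804 = 3830.0 m.

z ≈ 3830 m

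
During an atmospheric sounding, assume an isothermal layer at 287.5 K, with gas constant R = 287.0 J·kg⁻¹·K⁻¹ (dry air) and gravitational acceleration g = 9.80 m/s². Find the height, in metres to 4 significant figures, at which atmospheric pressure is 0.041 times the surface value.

z ≈ 26890 m

Scale height: H = RT/g = 287.0 × 287.5 / 9.80 = 8419.6 m.
Set P/P₀ = exp(−z/H) = 0.041, so z = −H ln(0.041).
−ln(0.041) = 3.1942; z = 8419.6 × 3.1942 = 26894 m.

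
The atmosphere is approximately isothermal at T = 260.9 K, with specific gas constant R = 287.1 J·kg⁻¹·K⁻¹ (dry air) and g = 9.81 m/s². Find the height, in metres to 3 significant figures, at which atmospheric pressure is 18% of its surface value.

Scale height: H = RT/g = 287.1 × 260.9 / 9.81 = 7635.5 m.
Set P/P₀ = exp(−z/H) = 0.18, so z = −H ln(0.18).
−ln(0.18) = 1.7148; z = 7635.5 × 1.7148 = 13093 m.

z ≈ 13100 m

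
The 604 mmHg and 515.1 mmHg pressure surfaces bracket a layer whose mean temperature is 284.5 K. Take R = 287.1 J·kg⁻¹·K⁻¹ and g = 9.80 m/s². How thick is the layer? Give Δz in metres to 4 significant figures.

Hypsometric equation: Δz = (R T̄/g) ln(P₁/P₂).
R T̄/g = 287.1 × 284.5 / 9.80 = 8334.7 m.
ln(604/515.1) = ln(1.1726) = 0.15922.
Δz = 8334.7 × 0.15922 = 1327.1 m.

Δz ≈ 1327 m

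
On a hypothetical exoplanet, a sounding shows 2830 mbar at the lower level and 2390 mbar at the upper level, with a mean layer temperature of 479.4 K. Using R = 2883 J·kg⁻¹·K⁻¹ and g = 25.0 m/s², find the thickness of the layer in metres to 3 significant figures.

Hypsometric equation: Δz = (R T̄/g) ln(P₁/P₂).
R T̄/g = 2883 × 479.4 / 25.0 = 55284 m.
ln(2830/2390) = ln(1.1841) = 0.16898.
Δz = 55284 × 0.16898 = 9341.9 m.

Δz ≈ 9340 m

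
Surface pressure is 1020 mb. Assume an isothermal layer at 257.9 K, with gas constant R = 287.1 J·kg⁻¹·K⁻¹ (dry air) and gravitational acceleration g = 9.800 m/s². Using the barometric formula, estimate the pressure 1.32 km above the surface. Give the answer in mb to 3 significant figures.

P ≈ 856 mb

Scale height: H = RT/g = 287.1 × 257.9 / 9.800 = 7555.4 m.
Barometric formula: P = P₀ exp(−z/H).
z/H = 1320.0/7555.4 = 0.17471; exp(−0.17471) = 0.83970.
P = 1020 × 0.83970 = 856.49 mb.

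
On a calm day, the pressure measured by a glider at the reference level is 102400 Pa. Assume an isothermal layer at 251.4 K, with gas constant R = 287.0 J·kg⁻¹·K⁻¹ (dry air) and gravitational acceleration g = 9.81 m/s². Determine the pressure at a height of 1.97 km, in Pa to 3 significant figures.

Scale height: H = RT/g = 287.0 × 251.4 / 9.81 = 7354.9 m.
Barometric formula: P = P₀ exp(−z/H).
z/H = 1970.0/7354.9 = 0.26785; exp(−0.26785) = 0.76502.
P = 102400 × 0.76502 = 78338 Pa.

P ≈ 78300 Pa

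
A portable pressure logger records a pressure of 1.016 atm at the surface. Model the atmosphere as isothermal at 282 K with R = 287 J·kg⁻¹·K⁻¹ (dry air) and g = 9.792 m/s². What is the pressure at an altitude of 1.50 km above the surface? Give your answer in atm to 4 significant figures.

P ≈ 0.8474 atm

Scale height: H = RT/g = 287 × 282 / 9.792 = 8265.3 m.
Barometric formula: P = P₀ exp(−z/H).
z/H = 1500.0/8265.3 = 0.18148; exp(−0.18148) = 0.83403.
P = 1.016 × 0.83403 = 0.84737 atm.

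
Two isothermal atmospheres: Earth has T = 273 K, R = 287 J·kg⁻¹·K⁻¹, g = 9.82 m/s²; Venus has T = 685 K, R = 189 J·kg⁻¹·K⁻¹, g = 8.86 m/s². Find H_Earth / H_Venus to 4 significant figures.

H_Earth/H_Venus ≈ 0.5460

H = RT/g for each body.
H_Earth = 287 × 273 / 9.82 = 7978.7 m.
H_Venus = 189 × 685 / 8.86 = 14612 m.
H_Earth/H_Venus = 7978.7/14612 = 0.54604.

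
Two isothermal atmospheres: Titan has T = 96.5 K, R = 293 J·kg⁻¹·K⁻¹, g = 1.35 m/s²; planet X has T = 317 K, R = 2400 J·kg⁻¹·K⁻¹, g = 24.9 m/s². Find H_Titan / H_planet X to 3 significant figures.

H_Titan/H_planet X ≈ 0.685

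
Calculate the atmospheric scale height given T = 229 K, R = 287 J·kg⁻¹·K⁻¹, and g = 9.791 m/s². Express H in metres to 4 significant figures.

H ≈ 6713 m

The scale height of an isothermal atmosphere is H = RT/g.
H = 287 × 229 / 9.791 = 65723/9.791 = 6712.6 m.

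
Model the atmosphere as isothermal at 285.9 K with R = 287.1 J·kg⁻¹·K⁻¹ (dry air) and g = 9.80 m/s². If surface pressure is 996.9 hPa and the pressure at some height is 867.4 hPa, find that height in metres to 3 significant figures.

z ≈ 1170 m

Scale height: H = RT/g = 287.1 × 285.9 / 9.80 = 8375.7 m.
Invert the barometric formula: z = H ln(P₀/P).
P₀/P = 996.9/867.4 = 1.1493; ln(1.1493) = 0.13915.
z = 8375.7 × 0.13915 = 1165.5 m.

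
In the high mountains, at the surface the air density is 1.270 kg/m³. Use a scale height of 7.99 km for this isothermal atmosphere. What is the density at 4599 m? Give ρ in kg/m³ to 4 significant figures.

ρ ≈ 0.7142 kg/m³

In an isothermal atmosphere, density decays like pressure: ρ = ρ₀ exp(−z/H).
z/H = 4599.0/7990.0 = 0.57559; exp(−0.57559) = 0.56237.
ρ = 1.270 × 0.56237 = 0.71421 kg/m³.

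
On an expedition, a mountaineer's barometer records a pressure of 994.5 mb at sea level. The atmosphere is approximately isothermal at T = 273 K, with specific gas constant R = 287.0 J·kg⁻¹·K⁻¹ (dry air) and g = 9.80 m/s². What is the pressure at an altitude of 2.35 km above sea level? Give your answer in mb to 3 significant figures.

P ≈ 741 mb

Scale height: H = RT/g = 287.0 × 273 / 9.80 = 7995.0 m.
Barometric formula: P = P₀ exp(−z/H).
z/H = 2350.0/7995.0 = 0.29393; exp(−0.29393) = 0.74533.
P = 994.5 × 0.74533 = 741.23 mb.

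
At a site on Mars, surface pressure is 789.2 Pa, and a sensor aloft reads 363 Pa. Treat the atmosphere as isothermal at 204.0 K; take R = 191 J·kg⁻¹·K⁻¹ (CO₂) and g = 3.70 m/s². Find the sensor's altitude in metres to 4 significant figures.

z ≈ 8178 m

Scale height: H = RT/g = 191 × 204.0 / 3.70 = 10531 m.
Invert the barometric formula: z = H ln(P₀/P).
P₀/P = 789.2/363 = 2.1741; ln(2.1741) = 0.77661.
z = 10531 × 0.77661 = 8178.5 m.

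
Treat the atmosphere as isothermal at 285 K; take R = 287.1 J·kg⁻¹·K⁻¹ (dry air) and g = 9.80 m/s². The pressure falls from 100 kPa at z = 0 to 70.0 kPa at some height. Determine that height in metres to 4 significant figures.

z ≈ 2978 m

Scale height: H = RT/g = 287.1 × 285 / 9.80 = 8349.3 m.
Invert the barometric formula: z = H ln(P₀/P).
P₀/P = 100/70.0 = 1.4286; ln(1.4286) = 0.35669.
z = 8349.3 × 0.35669 = 2978.1 m.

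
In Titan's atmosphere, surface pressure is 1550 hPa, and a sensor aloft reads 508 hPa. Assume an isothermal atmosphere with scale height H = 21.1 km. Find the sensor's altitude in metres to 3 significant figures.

Invert the barometric formula: z = H ln(P₀/P).
P₀/P = 1550/508 = 3.0512; ln(3.0512) = 1.1155.
z = 21100 × 1.1155 = 23537 m.

z ≈ 23500 m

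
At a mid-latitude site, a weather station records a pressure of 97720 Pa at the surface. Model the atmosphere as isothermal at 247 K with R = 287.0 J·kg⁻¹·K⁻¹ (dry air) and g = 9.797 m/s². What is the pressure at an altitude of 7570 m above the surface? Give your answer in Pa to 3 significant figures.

Scale height: H = RT/g = 287.0 × 247 / 9.797 = 7235.8 m.
Barometric formula: P = P₀ exp(−z/H).
z/H = 7570.0/7235.8 = 1.0462; exp(−1.0462) = 0.35127.
P = 97720 × 0.35127 = 34326 Pa.

P ≈ 34300 Pa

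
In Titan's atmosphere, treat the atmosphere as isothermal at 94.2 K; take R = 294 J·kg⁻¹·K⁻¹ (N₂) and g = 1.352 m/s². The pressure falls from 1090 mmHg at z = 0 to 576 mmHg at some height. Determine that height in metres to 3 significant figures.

Scale height: H = RT/g = 294 × 94.2 / 1.352 = 20484 m.
Invert the barometric formula: z = H ln(P₀/P).
P₀/P = 1090/576 = 1.8924; ln(1.8924) = 0.63785.
z = 20484 × 0.63785 = 13066 m.

z ≈ 13100 m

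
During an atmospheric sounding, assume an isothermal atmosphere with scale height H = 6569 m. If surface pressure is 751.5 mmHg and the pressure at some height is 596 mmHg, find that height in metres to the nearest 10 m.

z ≈ 1520 m

Invert the barometric formula: z = H ln(P₀/P).
P₀/P = 751.5/596 = 1.2609; ln(1.2609) = 0.23183.
z = 6569.0 × 0.23183 = 1522.9 m.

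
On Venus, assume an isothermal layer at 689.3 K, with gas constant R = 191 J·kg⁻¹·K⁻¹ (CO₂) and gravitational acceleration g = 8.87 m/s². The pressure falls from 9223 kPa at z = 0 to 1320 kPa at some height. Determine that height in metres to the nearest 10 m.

Scale height: H = RT/g = 191 × 689.3 / 8.87 = 14843 m.
Invert the barometric formula: z = H ln(P₀/P).
P₀/P = 9223/1320 = 6.9871; ln(6.9871) = 1.9441.
z = 14843 × 1.9441 = 28856 m.

z ≈ 28860 m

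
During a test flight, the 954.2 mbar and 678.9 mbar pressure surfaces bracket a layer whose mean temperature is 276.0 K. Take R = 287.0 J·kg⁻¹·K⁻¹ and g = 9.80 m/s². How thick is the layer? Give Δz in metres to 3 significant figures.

Δz ≈ 2750 m

Hypsometric equation: Δz = (R T̄/g) ln(P₁/P₂).
R T̄/g = 287.0 × 276.0 / 9.80 = 8082.9 m.
ln(954.2/678.9) = ln(1.4055) = 0.34039.
Δz = 8082.9 × 0.34039 = 2751.3 m.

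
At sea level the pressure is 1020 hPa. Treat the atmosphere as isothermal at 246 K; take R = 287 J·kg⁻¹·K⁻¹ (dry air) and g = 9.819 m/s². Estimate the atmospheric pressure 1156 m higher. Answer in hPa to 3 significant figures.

Scale height: H = RT/g = 287 × 246 / 9.819 = 7190.3 m.
Barometric formula: P = P₀ exp(−z/H).
z/H = 1156.0/7190.3 = 0.16077; exp(−0.16077) = 0.85149.
P = 1020 × 0.85149 = 868.52 hPa.

P ≈ 869 hPa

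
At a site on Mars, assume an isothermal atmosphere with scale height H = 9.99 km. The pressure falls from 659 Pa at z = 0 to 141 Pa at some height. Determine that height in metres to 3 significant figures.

Invert the barometric formula: z = H ln(P₀/P).
P₀/P = 659/141 = 4.6738; ln(4.6738) = 1.5420.
z = 9990.0 × 1.5420 = 15405 m.

z ≈ 15400 m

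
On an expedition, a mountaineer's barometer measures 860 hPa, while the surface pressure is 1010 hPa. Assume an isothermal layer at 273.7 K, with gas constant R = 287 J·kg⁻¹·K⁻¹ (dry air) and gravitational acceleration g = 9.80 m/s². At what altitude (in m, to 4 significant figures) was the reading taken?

Scale height: H = RT/g = 287 × 273.7 / 9.80 = 8015.5 m.
Invert the barometric formula: z = H ln(P₀/P).
P₀/P = 1010/860 = 1.1744; ln(1.1744) = 0.16076.
z = 8015.5 × 0.16076 = 1288.6 m.

z ≈ 1289 m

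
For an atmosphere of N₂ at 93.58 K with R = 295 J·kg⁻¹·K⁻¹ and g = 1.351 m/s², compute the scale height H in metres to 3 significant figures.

H ≈ 20400 m

The scale height of an isothermal atmosphere is H = RT/g.
H = 295 × 93.58 / 1.351 = 27606/1.351 = 20434 m.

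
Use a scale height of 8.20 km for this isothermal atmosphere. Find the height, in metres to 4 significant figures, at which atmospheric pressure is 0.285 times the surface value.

Set P/P₀ = exp(−z/H) = 0.285, so z = −H ln(0.285).
−ln(0.285) = 1.2553; z = 8200.0 × 1.2553 = 10293 m.

z ≈ 10290 m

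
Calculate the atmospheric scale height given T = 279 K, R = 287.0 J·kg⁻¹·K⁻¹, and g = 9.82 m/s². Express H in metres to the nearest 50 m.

The scale height of an isothermal atmosphere is H = RT/g.
H = 287.0 × 279 / 9.82 = 80073/9.82 = 8154.1 m.

H ≈ 8150 m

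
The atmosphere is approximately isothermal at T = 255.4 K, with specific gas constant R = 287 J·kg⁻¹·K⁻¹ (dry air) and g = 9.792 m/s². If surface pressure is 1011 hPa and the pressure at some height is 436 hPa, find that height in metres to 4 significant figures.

Scale height: H = RT/g = 287 × 255.4 / 9.792 = 7485.7 m.
Invert the barometric formula: z = H ln(P₀/P).
P₀/P = 1011/436 = 2.3188; ln(2.3188) = 0.84105.
z = 7485.7 × 0.84105 = 6295.8 m.

z ≈ 6296 m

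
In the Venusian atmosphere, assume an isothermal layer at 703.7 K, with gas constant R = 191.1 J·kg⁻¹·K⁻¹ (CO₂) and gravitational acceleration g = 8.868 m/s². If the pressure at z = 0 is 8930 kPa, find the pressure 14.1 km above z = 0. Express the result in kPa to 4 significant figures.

Scale height: H = RT/g = 191.1 × 703.7 / 8.868 = 15164 m.
Barometric formula: P = P₀ exp(−z/H).
z/H = 14100/15164 = 0.92983; exp(−0.92983) = 0.39462.
P = 8930 × 0.39462 = 3524.0 kPa.

P ≈ 3524 kPa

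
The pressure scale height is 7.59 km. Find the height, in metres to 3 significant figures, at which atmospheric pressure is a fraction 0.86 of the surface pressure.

Set P/P₀ = exp(−z/H) = 0.86, so z = −H ln(0.86).
−ln(0.86) = 0.15082; z = 7590.0 × 0.15082 = 1144.7 m.

z ≈ 1140 m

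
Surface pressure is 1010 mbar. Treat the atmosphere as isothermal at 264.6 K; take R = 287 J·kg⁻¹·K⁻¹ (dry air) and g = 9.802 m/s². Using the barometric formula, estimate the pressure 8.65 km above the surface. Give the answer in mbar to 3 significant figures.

P ≈ 331 mbar

Scale height: H = RT/g = 287 × 264.6 / 9.802 = 7747.4 m.
Barometric formula: P = P₀ exp(−z/H).
z/H = 8650.0/7747.4 = 1.1165; exp(−1.1165) = 0.32742.
P = 1010 × 0.32742 = 330.69 mbar.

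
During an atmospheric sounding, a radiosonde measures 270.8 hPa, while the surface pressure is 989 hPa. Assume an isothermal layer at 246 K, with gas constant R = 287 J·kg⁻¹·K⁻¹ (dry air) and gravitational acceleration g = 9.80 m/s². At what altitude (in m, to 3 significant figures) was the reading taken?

z ≈ 9330 m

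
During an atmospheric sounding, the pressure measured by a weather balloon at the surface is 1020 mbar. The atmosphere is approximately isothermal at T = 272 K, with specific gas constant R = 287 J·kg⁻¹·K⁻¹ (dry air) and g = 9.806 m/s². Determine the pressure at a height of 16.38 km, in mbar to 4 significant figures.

Scale height: H = RT/g = 287 × 272 / 9.806 = 7960.8 m.
Barometric formula: P = P₀ exp(−z/H).
z/H = 16380/7960.8 = 2.0576; exp(−2.0576) = 0.12776.
P = 1020 × 0.12776 = 130.32 mbar.

P ≈ 130.3 mbar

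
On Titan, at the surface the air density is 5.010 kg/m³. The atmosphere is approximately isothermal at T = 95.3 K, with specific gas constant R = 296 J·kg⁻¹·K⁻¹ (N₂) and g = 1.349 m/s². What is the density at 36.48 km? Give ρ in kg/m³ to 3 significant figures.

ρ ≈ 0.875 kg/m³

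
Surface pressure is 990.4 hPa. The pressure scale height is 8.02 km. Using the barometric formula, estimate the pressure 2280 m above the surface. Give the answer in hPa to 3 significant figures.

P ≈ 745 hPa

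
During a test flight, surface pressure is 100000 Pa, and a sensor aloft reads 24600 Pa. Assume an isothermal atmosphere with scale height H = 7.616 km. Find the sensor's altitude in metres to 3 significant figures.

z ≈ 10700 m

Invert the barometric formula: z = H ln(P₀/P).
P₀/P = 100000/24600 = 4.0650; ln(4.0650) = 1.4024.
z = 7616.0 × 1.4024 = 10681 m.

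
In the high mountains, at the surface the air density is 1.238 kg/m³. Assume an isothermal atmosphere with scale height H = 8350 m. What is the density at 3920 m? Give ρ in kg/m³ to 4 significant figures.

ρ ≈ 0.7742 kg/m³

In an isothermal atmosphere, density decays like pressure: ρ = ρ₀ exp(−z/H).
z/H = 3920.0/8350.0 = 0.46946; exp(−0.46946) = 0.62534.
ρ = 1.238 × 0.62534 = 0.77417 kg/m³.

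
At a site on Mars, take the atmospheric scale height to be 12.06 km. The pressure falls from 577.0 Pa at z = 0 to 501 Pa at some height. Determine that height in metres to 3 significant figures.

Invert the barometric formula: z = H ln(P₀/P).
P₀/P = 577.0/501 = 1.1517; ln(1.1517) = 0.14124.
z = 12060 × 0.14124 = 1703.4 m.

z ≈ 1700 m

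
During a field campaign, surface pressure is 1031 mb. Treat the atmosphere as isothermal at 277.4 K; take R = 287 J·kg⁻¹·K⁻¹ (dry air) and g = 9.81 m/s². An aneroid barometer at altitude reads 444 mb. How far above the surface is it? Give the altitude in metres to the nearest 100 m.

z ≈ 6800 m

Scale height: H = RT/g = 287 × 277.4 / 9.81 = 8115.6 m.
Invert the barometric formula: z = H ln(P₀/P).
P₀/P = 1031/444 = 2.3221; ln(2.3221) = 0.84247.
z = 8115.6 × 0.84247 = 6837.1 m.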